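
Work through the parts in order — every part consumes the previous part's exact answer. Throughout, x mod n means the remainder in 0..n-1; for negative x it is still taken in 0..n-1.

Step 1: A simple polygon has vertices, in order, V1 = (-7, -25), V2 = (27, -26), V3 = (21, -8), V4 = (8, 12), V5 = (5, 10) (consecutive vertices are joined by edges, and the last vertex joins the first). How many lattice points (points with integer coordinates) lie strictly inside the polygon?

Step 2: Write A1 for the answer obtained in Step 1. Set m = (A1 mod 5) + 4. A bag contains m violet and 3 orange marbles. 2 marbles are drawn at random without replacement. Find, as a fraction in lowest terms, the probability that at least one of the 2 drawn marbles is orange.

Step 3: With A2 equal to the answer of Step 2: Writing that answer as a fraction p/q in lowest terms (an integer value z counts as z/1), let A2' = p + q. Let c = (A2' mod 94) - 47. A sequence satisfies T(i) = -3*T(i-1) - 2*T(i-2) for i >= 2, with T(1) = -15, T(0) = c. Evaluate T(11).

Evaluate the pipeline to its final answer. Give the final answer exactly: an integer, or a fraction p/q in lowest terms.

Step 1: cross terms: (-7*-26 - 27*-25)=857, (27*-8 - 21*-26)=330, (21*12 - 8*-8)=316, (8*10 - 5*12)=20, (5*-25 - -7*10)=-55; twice the area = |1468| = 1468; area = 734; boundary points = 1 + 6 + 1 + 1 + 1 = 10; strictly interior points = area - boundary/2 + 1 = 730; answer 730
Step 2: A1 = 730; m = 4; total draws C(7,2) = 21; complement C(4,2) = 6; favorable 21 - 6 = 15; P = 5/7; answer 5/7
Step 3: A2 = 5/7; threaded value p + q = 12; c = -35; T(2) = -3*(-15) - 2*(-35) = 115; iterating: T(2)=115, T(3)=-315, T(4)=715, T(5)=-1515, T(6)=3115, T(7)=-6315, T(8)=12715, T(9)=-25515, T(10)=51115, T(11)=-102315; answer -102315

-102315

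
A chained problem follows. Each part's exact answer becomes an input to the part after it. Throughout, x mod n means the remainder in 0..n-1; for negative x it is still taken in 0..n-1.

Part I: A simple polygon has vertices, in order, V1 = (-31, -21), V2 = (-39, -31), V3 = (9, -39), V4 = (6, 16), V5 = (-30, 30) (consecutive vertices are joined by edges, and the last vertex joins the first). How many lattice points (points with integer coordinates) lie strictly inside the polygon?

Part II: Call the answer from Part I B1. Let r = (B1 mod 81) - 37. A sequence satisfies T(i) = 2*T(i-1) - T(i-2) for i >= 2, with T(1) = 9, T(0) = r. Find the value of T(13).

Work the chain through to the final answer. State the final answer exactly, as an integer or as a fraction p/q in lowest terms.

-363

Part I: cross terms: (-31*-31 - -39*-21)=142, (-39*-39 - 9*-31)=1800, (9*16 - 6*-39)=378, (6*30 - -30*16)=660, (-30*-21 - -31*30)=1560; twice the area = |4540| = 4540; area = 2270; boundary points = 2 + 8 + 1 + 2 + 1 = 14; strictly interior points = area - boundary/2 + 1 = 2264; answer 2264
Part II: B1 = 2264; r = 40; T(2) = 2*(9) - 1*(40) = -22; iterating: T(2)=-22, T(3)=-53, T(4)=-84, T(5)=-115, T(6)=-146, T(7)=-177, T(8)=-208, T(9)=-239, T(10)=-270, T(11)=-301, T(12)=-332, T(13)=-363; answer -363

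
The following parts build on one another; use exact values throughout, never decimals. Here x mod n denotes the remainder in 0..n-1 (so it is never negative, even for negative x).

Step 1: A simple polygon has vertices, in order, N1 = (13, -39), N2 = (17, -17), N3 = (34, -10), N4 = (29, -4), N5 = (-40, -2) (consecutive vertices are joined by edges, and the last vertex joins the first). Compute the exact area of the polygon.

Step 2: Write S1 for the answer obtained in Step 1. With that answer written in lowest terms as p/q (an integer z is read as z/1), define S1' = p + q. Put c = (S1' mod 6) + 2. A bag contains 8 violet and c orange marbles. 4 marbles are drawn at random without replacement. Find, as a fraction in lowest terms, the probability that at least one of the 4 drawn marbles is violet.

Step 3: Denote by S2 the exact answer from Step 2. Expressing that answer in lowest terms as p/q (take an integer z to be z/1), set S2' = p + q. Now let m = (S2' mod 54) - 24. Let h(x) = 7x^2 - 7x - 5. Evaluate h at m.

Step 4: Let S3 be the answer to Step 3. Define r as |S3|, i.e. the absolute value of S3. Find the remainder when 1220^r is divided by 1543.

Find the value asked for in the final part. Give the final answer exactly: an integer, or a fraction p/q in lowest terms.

329

Step 1: cross terms: (13*-17 - 17*-39)=442, (17*-10 - 34*-17)=408, (34*-4 - 29*-10)=154, (29*-2 - -40*-4)=-218, (-40*-39 - 13*-2)=1586; twice the area = |2372| = 2372; area = 1186; answer 1186
Step 2: S1 = 1186; threaded value p + q = 1187; c = 7; total draws C(15,4) = 1365; complement C(7,4) = 35; favorable 1365 - 35 = 1330; P = 38/39; answer 38/39
Step 3: S2 = 38/39; threaded value p + q = 77; m = -1; 7*(-1)^2 - 7*(-1)^1 - 5 = (7) + (7) + (-5) = 9; answer 9
Step 4: S3 = 9; r = 9; squarings mod 1543: 1220^1=1220, 1220^2=948, 1220^4=678, 1220^8=1413; 1220^9 = 1220^1 * 1220^8 = 329 (mod 1543); answer 329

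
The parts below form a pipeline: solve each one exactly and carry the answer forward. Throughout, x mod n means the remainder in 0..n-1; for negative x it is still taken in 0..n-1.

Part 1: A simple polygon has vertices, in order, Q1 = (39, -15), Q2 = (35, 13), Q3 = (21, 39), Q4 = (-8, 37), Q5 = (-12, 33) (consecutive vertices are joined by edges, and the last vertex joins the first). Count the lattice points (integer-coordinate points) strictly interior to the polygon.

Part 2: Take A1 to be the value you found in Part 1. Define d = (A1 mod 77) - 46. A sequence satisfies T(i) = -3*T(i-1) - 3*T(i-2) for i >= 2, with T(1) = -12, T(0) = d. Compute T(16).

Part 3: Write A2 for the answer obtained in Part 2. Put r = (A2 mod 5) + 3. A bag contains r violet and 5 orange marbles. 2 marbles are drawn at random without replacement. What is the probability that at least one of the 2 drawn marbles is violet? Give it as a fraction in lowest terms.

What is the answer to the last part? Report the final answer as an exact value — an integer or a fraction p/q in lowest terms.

13/18

Part 1: cross terms: (39*13 - 35*-15)=1032, (35*39 - 21*13)=1092, (21*37 - -8*39)=1089, (-8*33 - -12*37)=180, (-12*-15 - 39*33)=-1107; twice the area = |2286| = 2286; area = 1143; boundary points = 4 + 2 + 1 + 4 + 3 = 14; strictly interior points = area - boundary/2 + 1 = 1137; answer 1137
Part 2: A1 = 1137; d = 13; T(2) = -3*(-12) - 3*(13) = -3; iterating: T(2)=-3, T(3)=45, T(4)=-126, T(5)=243, T(6)=-351, T(7)=324, T(8)=81, T(9)=-1215, T(10)=3402, T(11)=-6561, T(12)=9477, T(13)=-8748, T(14)=-2187, T(15)=32805, T(16)=-91854; answer -91854
Part 3: A2 = -91854; r = 4; total draws C(9,2) = 36; complement C(5,2) = 10; favorable 36 - 10 = 26; P = 13/18; answer 13/18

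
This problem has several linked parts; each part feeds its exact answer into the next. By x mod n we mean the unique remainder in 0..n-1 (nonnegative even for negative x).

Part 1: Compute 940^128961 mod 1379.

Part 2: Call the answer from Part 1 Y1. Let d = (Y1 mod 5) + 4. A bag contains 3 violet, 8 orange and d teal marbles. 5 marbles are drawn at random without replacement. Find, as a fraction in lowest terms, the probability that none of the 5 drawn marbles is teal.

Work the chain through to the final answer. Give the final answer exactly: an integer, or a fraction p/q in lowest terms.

2/13

Part 1: squarings mod 1379: 940^1=940, 940^2=1040, 940^4=464, 940^8=172, 940^16=625, 940^32=368, 940^64=282, 940^128=921, 940^256=156, 940^512=893, 940^1024=387, 940^2048=837, 940^4096=37, 940^8192=1369, 940^16384=100, 940^32768=347, 940^65536=436; 940^128961 = 940^1 * 940^64 * 940^128 * 940^256 * 940^512 * 940^1024 * 940^4096 * 940^8192 * 940^16384 * 940^32768 * 940^65536 = 120 (mod 1379); answer 120
Part 2: Y1 = 120; d = 4; total draws C(15,5) = 3003; favorable C(11,5) = 462; P = 2/13; answer 2/13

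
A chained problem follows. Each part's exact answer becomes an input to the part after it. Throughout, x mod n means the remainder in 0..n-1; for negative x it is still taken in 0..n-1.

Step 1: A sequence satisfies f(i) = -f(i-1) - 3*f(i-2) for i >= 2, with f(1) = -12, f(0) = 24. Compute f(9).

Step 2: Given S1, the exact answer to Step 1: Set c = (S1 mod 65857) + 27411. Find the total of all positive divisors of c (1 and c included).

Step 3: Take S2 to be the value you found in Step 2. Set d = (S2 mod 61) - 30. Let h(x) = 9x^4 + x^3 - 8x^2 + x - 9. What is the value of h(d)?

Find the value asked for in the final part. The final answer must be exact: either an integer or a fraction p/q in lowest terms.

Step 1: f(2) = -1*(-12) - 3*(24) = -60; iterating: f(2)=-60, f(3)=96, f(4)=84, f(5)=-372, f(6)=120, f(7)=996, f(8)=-1356, f(9)=-1632; answer -1632
Step 2: S1 = -1632; c = 91636; 91636 = 2^2 * 31 * 739; sigma = (1 + 2 + 4) * (1 + 31) * (1 + 739) = 7 * 32 * 740 = 165760; answer 165760
Step 3: S2 = 165760; d = -7; 9*(-7)^4 + 1*(-7)^3 - 8*(-7)^2 + 1*(-7)^1 - 9 = (21609) + (-343) + (-392) + (-7) + (-9) = 20858; answer 20858

20858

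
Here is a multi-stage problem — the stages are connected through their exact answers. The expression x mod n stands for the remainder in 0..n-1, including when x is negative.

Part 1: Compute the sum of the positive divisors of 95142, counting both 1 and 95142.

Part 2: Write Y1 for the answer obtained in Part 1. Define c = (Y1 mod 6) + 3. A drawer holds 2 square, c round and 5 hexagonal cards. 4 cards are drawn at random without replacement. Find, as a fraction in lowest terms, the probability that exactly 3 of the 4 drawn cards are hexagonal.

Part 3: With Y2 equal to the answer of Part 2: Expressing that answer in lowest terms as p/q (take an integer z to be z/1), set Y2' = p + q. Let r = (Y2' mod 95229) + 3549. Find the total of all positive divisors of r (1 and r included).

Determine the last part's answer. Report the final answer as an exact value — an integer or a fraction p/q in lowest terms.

Part 1: 95142 = 2 * 3 * 101 * 157; sigma = (1 + 2) * (1 + 3) * (1 + 101) * (1 + 157) = 3 * 4 * 102 * 158 = 193392; answer 193392
Part 2: Y1 = 193392; c = 3; total draws C(10,4) = 210; favorable C(5,3)*C(5,1) = 50; P = 5/21; answer 5/21
Part 3: Y2 = 5/21; threaded value p + q = 26; r = 3575; 3575 = 5^2 * 11 * 13; sigma = (1 + 5 + 25) * (1 + 11) * (1 + 13) = 31 * 12 * 14 = 5208; answer 5208

5208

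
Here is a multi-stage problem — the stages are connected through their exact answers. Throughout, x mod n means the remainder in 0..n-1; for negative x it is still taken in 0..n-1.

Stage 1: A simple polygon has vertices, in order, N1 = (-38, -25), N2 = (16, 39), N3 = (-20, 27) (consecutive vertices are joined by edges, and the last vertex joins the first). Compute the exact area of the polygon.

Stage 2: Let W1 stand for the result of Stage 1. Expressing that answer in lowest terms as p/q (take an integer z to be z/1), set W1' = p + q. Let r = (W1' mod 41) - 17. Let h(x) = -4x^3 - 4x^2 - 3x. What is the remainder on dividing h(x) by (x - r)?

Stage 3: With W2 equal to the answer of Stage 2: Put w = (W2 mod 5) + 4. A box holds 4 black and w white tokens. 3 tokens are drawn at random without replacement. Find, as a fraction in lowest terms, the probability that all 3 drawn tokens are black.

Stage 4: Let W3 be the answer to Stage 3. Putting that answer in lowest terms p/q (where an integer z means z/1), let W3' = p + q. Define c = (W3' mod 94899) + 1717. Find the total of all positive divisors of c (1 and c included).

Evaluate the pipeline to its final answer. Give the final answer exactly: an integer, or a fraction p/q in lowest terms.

Stage 1: cross terms: (-38*39 - 16*-25)=-1082, (16*27 - -20*39)=1212, (-20*-25 - -38*27)=1526; twice the area = |1656| = 1656; area = 828; answer 828
Stage 2: W1 = 828; threaded value p + q = 829; r = -8; remainder = value at the root: -4*(-8)^3 - 4*(-8)^2 - 3*(-8)^1 = (2048) + (-256) + (24) = 1816; answer 1816
Stage 3: W2 = 1816; w = 5; total draws C(9,3) = 84; favorable C(4,3) = 4; P = 1/21; answer 1/21
Stage 4: W3 = 1/21; threaded value p + q = 22; c = 1739; 1739 = 37 * 47; sigma = (1 + 37) * (1 + 47) = 38 * 48 = 1824; answer 1824

1824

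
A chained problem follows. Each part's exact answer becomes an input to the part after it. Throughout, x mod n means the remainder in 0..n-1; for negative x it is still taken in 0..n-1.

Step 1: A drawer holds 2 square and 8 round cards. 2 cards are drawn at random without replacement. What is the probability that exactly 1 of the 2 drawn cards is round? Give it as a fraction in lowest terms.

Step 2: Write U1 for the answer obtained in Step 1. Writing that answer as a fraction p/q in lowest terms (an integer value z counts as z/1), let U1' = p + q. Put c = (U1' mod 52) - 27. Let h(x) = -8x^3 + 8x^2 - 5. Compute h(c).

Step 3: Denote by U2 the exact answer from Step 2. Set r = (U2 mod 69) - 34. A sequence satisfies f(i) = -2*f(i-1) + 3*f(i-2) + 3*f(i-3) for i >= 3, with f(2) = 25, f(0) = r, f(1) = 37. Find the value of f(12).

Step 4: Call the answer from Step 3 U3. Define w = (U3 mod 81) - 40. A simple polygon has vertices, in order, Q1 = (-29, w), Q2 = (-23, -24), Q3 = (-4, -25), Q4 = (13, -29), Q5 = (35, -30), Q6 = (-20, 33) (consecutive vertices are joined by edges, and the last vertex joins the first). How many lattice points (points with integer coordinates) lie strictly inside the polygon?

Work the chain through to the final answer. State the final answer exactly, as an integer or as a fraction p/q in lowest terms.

1862

Step 1: total draws C(10,2) = 45; favorable C(8,1)*C(2,1) = 16; P = 16/45; answer 16/45
Step 2: U1 = 16/45; threaded value p + q = 61; c = -18; -8*(-18)^3 + 8*(-18)^2 - 5 = (46656) + (2592) + (-5) = 49243; answer 49243
Step 3: U2 = 49243; r = 12; f(3) = -2*(25) + 3*(37) + 3*(12) = 97; iterating: f(3)=97, f(4)=-8, f(5)=382, f(6)=-497, f(7)=2116, f(8)=-4577, f(9)=14011, f(10)=-35405, f(11)=99112, f(12)=-262406; answer -262406
Step 4: U3 = -262406; w = -6; cross terms: (-29*-24 - -23*-6)=558, (-23*-25 - -4*-24)=479, (-4*-29 - 13*-25)=441, (13*-30 - 35*-29)=625, (35*33 - -20*-30)=555, (-20*-6 - -29*33)=1077; twice the area = |3735| = 3735; area = 3735/2; boundary points = 6 + 1 + 1 + 1 + 1 + 3 = 13; strictly interior points = area - boundary/2 + 1 = 1862; answer 1862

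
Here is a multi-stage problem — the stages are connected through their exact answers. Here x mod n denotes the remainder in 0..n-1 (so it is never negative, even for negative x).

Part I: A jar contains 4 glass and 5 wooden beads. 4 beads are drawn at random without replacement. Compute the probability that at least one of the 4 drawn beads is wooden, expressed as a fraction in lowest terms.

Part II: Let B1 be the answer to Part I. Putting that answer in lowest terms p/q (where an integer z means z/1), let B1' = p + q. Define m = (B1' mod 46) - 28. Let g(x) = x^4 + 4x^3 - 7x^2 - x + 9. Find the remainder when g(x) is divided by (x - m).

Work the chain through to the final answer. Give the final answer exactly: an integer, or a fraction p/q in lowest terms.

Part I: total draws C(9,4) = 126; complement C(4,4) = 1; favorable 126 - 1 = 125; P = 125/126; answer 125/126
Part II: B1 = 125/126; threaded value p + q = 251; m = -7; remainder = value at the root: 1*(-7)^4 + 4*(-7)^3 - 7*(-7)^2 - 1*(-7)^1 + 9 = (2401) + (-1372) + (-343) + (7) + (9) = 702; answer 702

702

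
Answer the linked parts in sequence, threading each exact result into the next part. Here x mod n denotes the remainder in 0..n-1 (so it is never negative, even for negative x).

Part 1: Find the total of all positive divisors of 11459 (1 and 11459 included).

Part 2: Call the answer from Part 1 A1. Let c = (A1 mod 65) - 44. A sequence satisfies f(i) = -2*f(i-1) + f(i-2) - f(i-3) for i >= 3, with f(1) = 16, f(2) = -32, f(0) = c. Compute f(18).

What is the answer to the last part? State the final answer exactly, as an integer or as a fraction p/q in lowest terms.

Part 1: 11459 = 7 * 1637; sigma = (1 + 7) * (1 + 1637) = 8 * 1638 = 13104; answer 13104
Part 2: A1 = 13104; c = -5; f(3) = -2*(-32) + 1*(16) - 1*(-5) = 85; iterating: f(3)=85, f(4)=-218, f(5)=553, f(6)=-1409, f(7)=3589, f(8)=-9140, f(9)=23278, f(10)=-59285, f(11)=150988, f(12)=-384539, f(13)=979351, f(14)=-2494229, f(15)=6352348, f(16)=-16178276, f(17)=41203129, f(18)=-104936882; answer -104936882

-104936882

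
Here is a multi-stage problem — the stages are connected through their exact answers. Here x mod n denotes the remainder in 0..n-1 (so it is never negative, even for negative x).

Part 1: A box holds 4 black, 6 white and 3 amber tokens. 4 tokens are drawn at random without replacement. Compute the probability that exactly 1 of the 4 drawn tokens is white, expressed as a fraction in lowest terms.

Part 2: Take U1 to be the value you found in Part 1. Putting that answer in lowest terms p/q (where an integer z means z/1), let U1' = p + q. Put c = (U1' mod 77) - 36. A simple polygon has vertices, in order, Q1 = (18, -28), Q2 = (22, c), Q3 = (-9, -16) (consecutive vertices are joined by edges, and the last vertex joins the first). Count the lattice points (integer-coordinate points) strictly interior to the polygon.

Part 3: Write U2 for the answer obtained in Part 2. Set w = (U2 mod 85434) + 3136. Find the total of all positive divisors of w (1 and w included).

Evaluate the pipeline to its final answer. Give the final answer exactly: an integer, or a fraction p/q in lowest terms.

3470

Part 1: total draws C(13,4) = 715; favorable C(6,1)*C(7,3) = 210; P = 42/143; answer 42/143
Part 2: U1 = 42/143; threaded value p + q = 185; c = -5; cross terms: (18*-5 - 22*-28)=526, (22*-16 - -9*-5)=-397, (-9*-28 - 18*-16)=540; twice the area = |669| = 669; area = 669/2; boundary points = 1 + 1 + 3 = 5; strictly interior points = area - boundary/2 + 1 = 333; answer 333
Part 3: U2 = 333; w = 3469; 3469 is prime, so its only divisors are 1 and 3469; sigma = 1 + 3469 = 3470; answer 3470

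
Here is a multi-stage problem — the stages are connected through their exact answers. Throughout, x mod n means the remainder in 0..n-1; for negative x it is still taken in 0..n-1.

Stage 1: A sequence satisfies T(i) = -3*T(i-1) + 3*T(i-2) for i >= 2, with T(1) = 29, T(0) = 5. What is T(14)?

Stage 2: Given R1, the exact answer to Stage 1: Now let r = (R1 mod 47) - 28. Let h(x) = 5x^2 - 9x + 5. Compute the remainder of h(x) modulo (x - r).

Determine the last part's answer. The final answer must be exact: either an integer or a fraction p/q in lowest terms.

2623

Stage 1: T(2) = -3*(29) + 3*(5) = -72; iterating: T(2)=-72, T(3)=303, T(4)=-1125, T(5)=4284, T(6)=-16227, T(7)=61533, T(8)=-233280, T(9)=884439, T(10)=-3353157, T(11)=12712788, T(12)=-48197835, T(13)=182731869, T(14)=-692789112; answer -692789112
Stage 2: R1 = -692789112; r = -22; remainder = value at the root: 5*(-22)^2 - 9*(-22)^1 + 5 = (2420) + (198) + (5) = 2623; answer 2623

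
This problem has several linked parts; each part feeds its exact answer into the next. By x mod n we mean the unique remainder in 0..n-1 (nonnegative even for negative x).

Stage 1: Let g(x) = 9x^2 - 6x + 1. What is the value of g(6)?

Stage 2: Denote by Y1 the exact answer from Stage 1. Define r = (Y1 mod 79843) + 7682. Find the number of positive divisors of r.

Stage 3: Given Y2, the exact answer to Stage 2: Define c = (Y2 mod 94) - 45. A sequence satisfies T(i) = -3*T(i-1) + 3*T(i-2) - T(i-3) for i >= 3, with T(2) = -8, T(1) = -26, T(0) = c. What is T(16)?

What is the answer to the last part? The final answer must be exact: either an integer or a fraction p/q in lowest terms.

424292519

Stage 1: 9*(6)^2 - 6*(6)^1 + 1 = (324) + (-36) + (1) = 289; answer 289
Stage 2: Y1 = 289; r = 7971; 7971 = 3 * 2657; number of divisors = (1+1) * (1+1) = 4; answer 4
Stage 3: Y2 = 4; c = -41; T(3) = -3*(-8) + 3*(-26) - 1*(-41) = -13; iterating: T(3)=-13, T(4)=41, T(5)=-154, T(6)=598, T(7)=-2297, T(8)=8839, T(9)=-34006, T(10)=130832, T(11)=-503353, T(12)=1936561, T(13)=-7450574, T(14)=28664758, T(15)=-110282557, T(16)=424292519; answer 424292519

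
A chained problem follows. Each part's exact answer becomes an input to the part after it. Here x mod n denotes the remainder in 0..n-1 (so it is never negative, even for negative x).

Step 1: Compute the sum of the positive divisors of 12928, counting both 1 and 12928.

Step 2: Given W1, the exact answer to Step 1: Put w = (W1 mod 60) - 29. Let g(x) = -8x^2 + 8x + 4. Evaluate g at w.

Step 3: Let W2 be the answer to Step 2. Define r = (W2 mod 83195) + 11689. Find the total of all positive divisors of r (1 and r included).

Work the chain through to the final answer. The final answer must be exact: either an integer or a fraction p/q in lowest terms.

Step 1: 12928 = 2^7 * 101; sigma = (1 + 2 + 4 + 8 + 16 + 32 + 64 + 128) * (1 + 101) = 255 * 102 = 26010; answer 26010
Step 2: W1 = 26010; w = 1; -8*(1)^2 + 8*(1)^1 + 4 = (-8) + (8) + (4) = 4; answer 4
Step 3: W2 = 4; r = 11693; 11693 = 11 * 1063; sigma = (1 + 11) * (1 + 1063) = 12 * 1064 = 12768; answer 12768

12768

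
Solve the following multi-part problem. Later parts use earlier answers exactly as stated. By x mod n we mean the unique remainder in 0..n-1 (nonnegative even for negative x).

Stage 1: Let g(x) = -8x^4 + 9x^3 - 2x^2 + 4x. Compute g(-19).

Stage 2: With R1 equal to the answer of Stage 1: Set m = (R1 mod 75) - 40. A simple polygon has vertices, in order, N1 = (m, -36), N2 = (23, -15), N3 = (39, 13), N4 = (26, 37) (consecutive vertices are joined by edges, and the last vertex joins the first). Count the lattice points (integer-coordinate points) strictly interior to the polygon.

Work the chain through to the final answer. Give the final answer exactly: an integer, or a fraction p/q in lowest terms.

Stage 1: -8*(-19)^4 + 9*(-19)^3 - 2*(-19)^2 + 4*(-19)^1 = (-1042568) + (-61731) + (-722) + (-76) = -1105097; answer -1105097
Stage 2: R1 = -1105097; m = -12; cross terms: (-12*-15 - 23*-36)=1008, (23*13 - 39*-15)=884, (39*37 - 26*13)=1105, (26*-36 - -12*37)=-492; twice the area = |2505| = 2505; area = 2505/2; boundary points = 7 + 4 + 1 + 1 = 13; strictly interior points = area - boundary/2 + 1 = 1247; answer 1247

1247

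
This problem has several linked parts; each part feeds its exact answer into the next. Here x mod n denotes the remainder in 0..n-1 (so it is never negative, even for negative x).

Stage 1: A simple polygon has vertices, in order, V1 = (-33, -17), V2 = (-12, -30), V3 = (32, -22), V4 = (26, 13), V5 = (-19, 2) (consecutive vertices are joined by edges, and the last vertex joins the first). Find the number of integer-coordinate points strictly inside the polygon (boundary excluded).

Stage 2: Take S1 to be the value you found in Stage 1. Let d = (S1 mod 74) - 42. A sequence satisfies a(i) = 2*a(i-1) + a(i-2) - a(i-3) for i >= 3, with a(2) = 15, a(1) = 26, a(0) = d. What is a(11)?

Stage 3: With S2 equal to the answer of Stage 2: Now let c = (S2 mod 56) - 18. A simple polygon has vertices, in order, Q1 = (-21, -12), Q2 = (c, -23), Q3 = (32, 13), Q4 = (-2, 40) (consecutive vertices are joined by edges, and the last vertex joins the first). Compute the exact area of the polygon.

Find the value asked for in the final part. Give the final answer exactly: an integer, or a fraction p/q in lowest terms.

2032

Stage 1: cross terms: (-33*-30 - -12*-17)=786, (-12*-22 - 32*-30)=1224, (32*13 - 26*-22)=988, (26*2 - -19*13)=299, (-19*-17 - -33*2)=389; twice the area = |3686| = 3686; area = 1843; boundary points = 1 + 4 + 1 + 1 + 1 = 8; strictly interior points = area - boundary/2 + 1 = 1840; answer 1840
Stage 2: S1 = 1840; d = 22; a(3) = 2*(15) + 1*(26) - 1*(22) = 34; iterating: a(3)=34, a(4)=57, a(5)=133, a(6)=289, a(7)=654, a(8)=1464, a(9)=3293, a(10)=7396, a(11)=16621; answer 16621
Stage 3: S2 = 16621; c = 27; cross terms: (-21*-23 - 27*-12)=807, (27*13 - 32*-23)=1087, (32*40 - -2*13)=1306, (-2*-12 - -21*40)=864; twice the area = |4064| = 4064; area = 2032; answer 2032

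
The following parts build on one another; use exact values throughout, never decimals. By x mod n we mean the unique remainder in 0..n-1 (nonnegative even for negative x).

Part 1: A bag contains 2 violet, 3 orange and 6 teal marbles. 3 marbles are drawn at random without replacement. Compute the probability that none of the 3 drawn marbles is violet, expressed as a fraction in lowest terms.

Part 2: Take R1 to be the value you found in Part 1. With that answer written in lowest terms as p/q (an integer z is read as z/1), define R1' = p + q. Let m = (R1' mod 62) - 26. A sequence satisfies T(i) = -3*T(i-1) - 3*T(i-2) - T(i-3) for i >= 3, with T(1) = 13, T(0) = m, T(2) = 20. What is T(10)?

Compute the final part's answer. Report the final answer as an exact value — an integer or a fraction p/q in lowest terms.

1760

Part 1: total draws C(11,3) = 165; favorable C(9,3) = 84; P = 28/55; answer 28/55
Part 2: R1 = 28/55; threaded value p + q = 83; m = -5; T(3) = -3*(20) - 3*(13) - 1*(-5) = -94; iterating: T(3)=-94, T(4)=209, T(5)=-365, T(6)=562, T(7)=-800, T(8)=1079, T(9)=-1399, T(10)=1760; answer 1760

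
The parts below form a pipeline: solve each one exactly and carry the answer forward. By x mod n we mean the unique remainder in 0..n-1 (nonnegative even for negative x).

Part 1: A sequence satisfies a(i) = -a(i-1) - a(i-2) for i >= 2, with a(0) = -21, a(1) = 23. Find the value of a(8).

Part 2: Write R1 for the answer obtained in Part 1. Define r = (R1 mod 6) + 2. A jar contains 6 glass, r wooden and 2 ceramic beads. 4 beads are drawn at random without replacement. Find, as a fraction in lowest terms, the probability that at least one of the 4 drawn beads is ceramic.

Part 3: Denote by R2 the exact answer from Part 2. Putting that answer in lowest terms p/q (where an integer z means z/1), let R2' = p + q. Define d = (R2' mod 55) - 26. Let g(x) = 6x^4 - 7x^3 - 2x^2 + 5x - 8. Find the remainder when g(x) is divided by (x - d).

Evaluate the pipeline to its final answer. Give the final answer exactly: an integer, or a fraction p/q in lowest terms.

-6

Part 1: a(2) = -1*(23) - 1*(-21) = -2; iterating: a(2)=-2, a(3)=-21, a(4)=23, a(5)=-2, a(6)=-21, a(7)=23, a(8)=-2; answer -2
Part 2: R1 = -2; r = 6; total draws C(14,4) = 1001; complement C(12,4) = 495; favorable 1001 - 495 = 506; P = 46/91; answer 46/91
Part 3: R2 = 46/91; threaded value p + q = 137; d = 1; remainder = value at the root: 6*(1)^4 - 7*(1)^3 - 2*(1)^2 + 5*(1)^1 - 8 = (6) + (-7) + (-2) + (5) + (-8) = -6; answer -6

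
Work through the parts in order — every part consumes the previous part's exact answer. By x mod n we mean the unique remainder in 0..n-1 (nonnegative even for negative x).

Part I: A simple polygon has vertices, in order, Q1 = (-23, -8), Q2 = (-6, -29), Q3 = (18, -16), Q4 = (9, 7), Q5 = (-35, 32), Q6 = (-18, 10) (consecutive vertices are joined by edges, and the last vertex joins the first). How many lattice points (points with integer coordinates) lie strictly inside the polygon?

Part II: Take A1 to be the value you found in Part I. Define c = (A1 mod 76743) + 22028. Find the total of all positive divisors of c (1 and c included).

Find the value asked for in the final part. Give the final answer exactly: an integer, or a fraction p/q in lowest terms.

50622

Part I: cross terms: (-23*-29 - -6*-8)=619, (-6*-16 - 18*-29)=618, (18*7 - 9*-16)=270, (9*32 - -35*7)=533, (-35*10 - -18*32)=226, (-18*-8 - -23*10)=374; twice the area = |2640| = 2640; area = 1320; boundary points = 1 + 1 + 1 + 1 + 1 + 1 = 6; strictly interior points = area - boundary/2 + 1 = 1318; answer 1318
Part II: A1 = 1318; c = 23346; 23346 = 2 * 3^2 * 1297; sigma = (1 + 2) * (1 + 3 + 9) * (1 + 1297) = 3 * 13 * 1298 = 50622; answer 50622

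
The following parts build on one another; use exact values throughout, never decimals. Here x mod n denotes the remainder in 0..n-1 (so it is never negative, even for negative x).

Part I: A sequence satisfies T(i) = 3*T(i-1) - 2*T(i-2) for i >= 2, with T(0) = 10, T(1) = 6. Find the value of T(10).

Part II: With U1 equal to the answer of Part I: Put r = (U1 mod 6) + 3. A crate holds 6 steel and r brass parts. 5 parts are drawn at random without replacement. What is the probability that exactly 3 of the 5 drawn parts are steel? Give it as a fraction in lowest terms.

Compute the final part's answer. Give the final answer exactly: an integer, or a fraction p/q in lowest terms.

140/429

Part I: T(2) = 3*(6) - 2*(10) = -2; iterating: T(2)=-2, T(3)=-18, T(4)=-50, T(5)=-114, T(6)=-242, T(7)=-498, T(8)=-1010, T(9)=-2034, T(10)=-4082; answer -4082
Part II: U1 = -4082; r = 7; total draws C(13,5) = 1287; favorable C(6,3)*C(7,2) = 420; P = 140/429; answer 140/429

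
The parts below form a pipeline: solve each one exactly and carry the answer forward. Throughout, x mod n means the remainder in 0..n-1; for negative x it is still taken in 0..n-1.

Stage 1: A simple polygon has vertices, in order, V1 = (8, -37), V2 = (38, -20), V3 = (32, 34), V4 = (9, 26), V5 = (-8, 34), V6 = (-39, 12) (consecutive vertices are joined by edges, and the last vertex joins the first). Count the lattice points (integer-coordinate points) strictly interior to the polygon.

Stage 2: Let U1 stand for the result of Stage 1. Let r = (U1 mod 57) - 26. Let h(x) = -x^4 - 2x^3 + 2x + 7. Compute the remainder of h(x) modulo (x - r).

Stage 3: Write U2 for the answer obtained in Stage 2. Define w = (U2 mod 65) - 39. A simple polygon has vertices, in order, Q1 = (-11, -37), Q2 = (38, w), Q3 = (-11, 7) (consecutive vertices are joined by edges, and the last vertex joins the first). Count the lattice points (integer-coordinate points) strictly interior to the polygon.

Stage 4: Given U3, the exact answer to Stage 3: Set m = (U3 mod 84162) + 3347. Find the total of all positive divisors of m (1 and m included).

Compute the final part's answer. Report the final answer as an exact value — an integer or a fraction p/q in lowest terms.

Stage 1: cross terms: (8*-20 - 38*-37)=1246, (38*34 - 32*-20)=1932, (32*26 - 9*34)=526, (9*34 - -8*26)=514, (-8*12 - -39*34)=1230, (-39*-37 - 8*12)=1347; twice the area = |6795| = 6795; area = 6795/2; boundary points = 1 + 6 + 1 + 1 + 1 + 1 = 11; strictly interior points = area - boundary/2 + 1 = 3393; answer 3393
Stage 2: U1 = 3393; r = 4; remainder = value at the root: -1*(4)^4 - 2*(4)^3 + 2*(4)^1 + 7 = (-256) + (-128) + (8) + (7) = -369; answer -369
Stage 3: U2 = -369; w = -18; cross terms: (-11*-18 - 38*-37)=1604, (38*7 - -11*-18)=68, (-11*-37 - -11*7)=484; twice the area = |2156| = 2156; area = 1078; boundary points = 1 + 1 + 44 = 46; strictly interior points = area - boundary/2 + 1 = 1056; answer 1056
Stage 4: U3 = 1056; m = 4403; 4403 = 7 * 17 * 37; sigma = (1 + 7) * (1 + 17) * (1 + 37) = 8 * 18 * 38 = 5472; answer 5472

5472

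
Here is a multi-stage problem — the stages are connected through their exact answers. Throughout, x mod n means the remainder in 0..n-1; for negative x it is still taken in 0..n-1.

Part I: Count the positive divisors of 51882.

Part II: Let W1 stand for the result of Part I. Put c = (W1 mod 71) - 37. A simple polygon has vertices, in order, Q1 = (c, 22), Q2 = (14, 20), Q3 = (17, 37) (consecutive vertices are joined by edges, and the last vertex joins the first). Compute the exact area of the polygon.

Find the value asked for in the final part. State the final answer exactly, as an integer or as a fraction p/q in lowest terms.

737/2

Part I: 51882 = 2 * 3 * 8647; number of divisors = (1+1) * (1+1) * (1+1) = 8; answer 8
Part II: W1 = 8; c = -29; cross terms: (-29*20 - 14*22)=-888, (14*37 - 17*20)=178, (17*22 - -29*37)=1447; twice the area = |737| = 737; area = 737/2; answer 737/2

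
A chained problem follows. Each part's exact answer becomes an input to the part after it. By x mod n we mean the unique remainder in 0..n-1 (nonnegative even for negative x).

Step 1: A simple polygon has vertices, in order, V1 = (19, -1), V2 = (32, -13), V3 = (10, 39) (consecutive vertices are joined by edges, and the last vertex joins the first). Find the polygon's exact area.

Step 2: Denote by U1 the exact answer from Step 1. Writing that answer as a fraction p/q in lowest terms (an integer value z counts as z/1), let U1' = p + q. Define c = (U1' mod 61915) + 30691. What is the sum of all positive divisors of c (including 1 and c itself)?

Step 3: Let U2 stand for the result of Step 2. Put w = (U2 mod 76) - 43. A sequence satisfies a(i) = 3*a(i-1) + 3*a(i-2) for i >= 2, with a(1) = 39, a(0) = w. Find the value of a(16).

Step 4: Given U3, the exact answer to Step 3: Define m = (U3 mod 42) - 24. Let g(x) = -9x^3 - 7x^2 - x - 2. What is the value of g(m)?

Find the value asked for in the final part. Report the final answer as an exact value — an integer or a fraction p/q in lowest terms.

Step 1: cross terms: (19*-13 - 32*-1)=-215, (32*39 - 10*-13)=1378, (10*-1 - 19*39)=-751; twice the area = |412| = 412; area = 206; answer 206
Step 2: U1 = 206; threaded value p + q = 207; c = 30898; 30898 = 2 * 7 * 2207; sigma = (1 + 2) * (1 + 7) * (1 + 2207) = 3 * 8 * 2208 = 52992; answer 52992
Step 3: U2 = 52992; w = -23; a(2) = 3*(39) + 3*(-23) = 48; iterating: a(2)=48, a(3)=261, a(4)=927, a(5)=3564, a(6)=13473, a(7)=51111, a(8)=193752, a(9)=734589, a(10)=2785023, a(11)=10558836, a(12)=40031577, a(13)=151771239, a(14)=575408448, a(15)=2181539061, a(16)=8270842527; answer 8270842527
Step 4: U3 = 8270842527; m = -21; -9*(-21)^3 - 7*(-21)^2 - 1*(-21)^1 - 2 = (83349) + (-3087) + (21) + (-2) = 80281; answer 80281

80281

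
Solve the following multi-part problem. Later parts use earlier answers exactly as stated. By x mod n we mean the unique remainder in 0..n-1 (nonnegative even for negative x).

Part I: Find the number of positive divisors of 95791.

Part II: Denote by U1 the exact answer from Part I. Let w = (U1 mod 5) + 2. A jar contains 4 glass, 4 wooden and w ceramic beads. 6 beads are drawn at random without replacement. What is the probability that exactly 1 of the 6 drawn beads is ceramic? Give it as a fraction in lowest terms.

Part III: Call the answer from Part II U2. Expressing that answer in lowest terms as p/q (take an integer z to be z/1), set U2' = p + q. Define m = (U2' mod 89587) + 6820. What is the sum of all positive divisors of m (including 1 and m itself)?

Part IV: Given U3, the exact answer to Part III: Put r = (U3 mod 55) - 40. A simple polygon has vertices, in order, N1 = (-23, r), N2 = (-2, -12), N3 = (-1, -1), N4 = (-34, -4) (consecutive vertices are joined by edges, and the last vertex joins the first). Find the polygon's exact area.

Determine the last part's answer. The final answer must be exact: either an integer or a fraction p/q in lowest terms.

Part I: 95791 is prime, so its only divisors are 1 and 95791; count = 2; answer 2
Part II: U1 = 2; w = 4; total draws C(12,6) = 924; favorable C(4,1)*C(8,5) = 224; P = 8/33; answer 8/33
Part III: U2 = 8/33; threaded value p + q = 41; m = 6861; 6861 = 3 * 2287; sigma = (1 + 3) * (1 + 2287) = 4 * 2288 = 9152; answer 9152
Part IV: U3 = 9152; r = -18; cross terms: (-23*-12 - -2*-18)=240, (-2*-1 - -1*-12)=-10, (-1*-4 - -34*-1)=-30, (-34*-18 - -23*-4)=520; twice the area = |720| = 720; area = 360; answer 360

360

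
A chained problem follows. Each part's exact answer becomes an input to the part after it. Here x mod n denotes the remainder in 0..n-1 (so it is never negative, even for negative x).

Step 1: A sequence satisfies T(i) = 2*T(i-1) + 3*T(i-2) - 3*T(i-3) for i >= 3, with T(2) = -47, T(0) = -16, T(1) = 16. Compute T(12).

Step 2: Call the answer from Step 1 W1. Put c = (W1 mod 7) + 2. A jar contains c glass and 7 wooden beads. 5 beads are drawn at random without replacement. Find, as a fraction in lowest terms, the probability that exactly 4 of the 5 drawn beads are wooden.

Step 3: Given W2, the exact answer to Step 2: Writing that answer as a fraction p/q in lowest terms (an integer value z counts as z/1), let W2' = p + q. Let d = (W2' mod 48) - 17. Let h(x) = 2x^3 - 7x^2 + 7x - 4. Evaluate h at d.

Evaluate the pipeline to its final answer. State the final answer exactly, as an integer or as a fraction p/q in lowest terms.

6508

Step 1: T(3) = 2*(-47) + 3*(16) - 3*(-16) = 2; iterating: T(3)=2, T(4)=-185, T(5)=-223, T(6)=-1007, T(7)=-2128, T(8)=-6608, T(9)=-16579, T(10)=-46598, T(11)=-123109, T(12)=-336275; answer -336275
Step 2: W1 = -336275; c = 7; total draws C(14,5) = 2002; favorable C(7,4)*C(7,1) = 245; P = 35/286; answer 35/286
Step 3: W2 = 35/286; threaded value p + q = 321; d = 16; 2*(16)^3 - 7*(16)^2 + 7*(16)^1 - 4 = (8192) + (-1792) + (112) + (-4) = 6508; answer 6508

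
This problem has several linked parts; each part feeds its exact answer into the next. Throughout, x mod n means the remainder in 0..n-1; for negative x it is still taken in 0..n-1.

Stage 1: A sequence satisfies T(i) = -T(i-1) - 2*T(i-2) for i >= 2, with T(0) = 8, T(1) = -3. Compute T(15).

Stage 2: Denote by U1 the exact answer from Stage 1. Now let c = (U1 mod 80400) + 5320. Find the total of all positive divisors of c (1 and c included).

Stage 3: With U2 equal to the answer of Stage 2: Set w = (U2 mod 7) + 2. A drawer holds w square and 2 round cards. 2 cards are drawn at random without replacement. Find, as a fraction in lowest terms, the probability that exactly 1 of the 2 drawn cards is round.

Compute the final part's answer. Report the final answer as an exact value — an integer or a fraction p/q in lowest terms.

2/3

Stage 1: T(2) = -1*(-3) - 2*(8) = -13; iterating: T(2)=-13, T(3)=19, T(4)=7, T(5)=-45, T(6)=31, T(7)=59, T(8)=-121, T(9)=3, T(10)=239, T(11)=-245, T(12)=-233, T(13)=723, T(14)=-257, T(15)=-1189; answer -1189
Stage 2: U1 = -1189; c = 84531; 84531 = 3 * 19 * 1483; sigma = (1 + 3) * (1 + 19) * (1 + 1483) = 4 * 20 * 1484 = 118720; answer 118720
Stage 3: U2 = 118720; w = 2; total draws C(4,2) = 6; favorable C(2,1)*C(2,1) = 4; P = 2/3; answer 2/3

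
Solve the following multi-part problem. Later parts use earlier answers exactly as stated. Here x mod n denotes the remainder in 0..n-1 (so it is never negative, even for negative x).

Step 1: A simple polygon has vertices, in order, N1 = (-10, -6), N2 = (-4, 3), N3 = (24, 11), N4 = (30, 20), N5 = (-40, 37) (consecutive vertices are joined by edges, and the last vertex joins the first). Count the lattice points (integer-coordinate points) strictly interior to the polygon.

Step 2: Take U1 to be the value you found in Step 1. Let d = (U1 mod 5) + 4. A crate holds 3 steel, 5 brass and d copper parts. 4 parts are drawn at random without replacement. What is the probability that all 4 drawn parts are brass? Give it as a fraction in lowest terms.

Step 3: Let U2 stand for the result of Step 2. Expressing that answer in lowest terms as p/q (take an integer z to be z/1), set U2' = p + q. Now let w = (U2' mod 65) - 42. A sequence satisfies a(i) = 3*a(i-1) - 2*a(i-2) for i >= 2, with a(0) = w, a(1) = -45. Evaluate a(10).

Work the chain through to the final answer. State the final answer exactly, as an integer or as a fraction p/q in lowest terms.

Step 1: cross terms: (-10*3 - -4*-6)=-54, (-4*11 - 24*3)=-116, (24*20 - 30*11)=150, (30*37 - -40*20)=1910, (-40*-6 - -10*37)=610; twice the area = |2500| = 2500; area = 1250; boundary points = 3 + 4 + 3 + 1 + 1 = 12; strictly interior points = area - boundary/2 + 1 = 1245; answer 1245
Step 2: U1 = 1245; d = 4; total draws C(12,4) = 495; favorable C(5,4) = 5; P = 1/99; answer 1/99
Step 3: U2 = 1/99; threaded value p + q = 100; w = -7; a(2) = 3*(-45) - 2*(-7) = -121; iterating: a(2)=-121, a(3)=-273, a(4)=-577, a(5)=-1185, a(6)=-2401, a(7)=-4833, a(8)=-9697, a(9)=-19425, a(10)=-38881; answer -38881

-38881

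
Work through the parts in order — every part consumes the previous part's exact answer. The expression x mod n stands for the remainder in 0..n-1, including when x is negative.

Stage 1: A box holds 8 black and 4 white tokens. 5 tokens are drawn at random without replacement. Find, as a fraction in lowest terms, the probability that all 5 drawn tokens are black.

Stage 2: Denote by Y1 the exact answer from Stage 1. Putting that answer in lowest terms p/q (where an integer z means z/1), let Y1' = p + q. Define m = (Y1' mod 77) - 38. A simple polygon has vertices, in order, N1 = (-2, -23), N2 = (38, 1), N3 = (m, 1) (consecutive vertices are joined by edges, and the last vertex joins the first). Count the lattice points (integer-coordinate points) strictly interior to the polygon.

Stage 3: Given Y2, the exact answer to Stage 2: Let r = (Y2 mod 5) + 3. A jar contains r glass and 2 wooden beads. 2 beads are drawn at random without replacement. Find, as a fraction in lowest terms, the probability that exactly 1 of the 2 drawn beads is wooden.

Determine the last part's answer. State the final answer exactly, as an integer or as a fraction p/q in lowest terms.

10/21

Stage 1: total draws C(12,5) = 792; favorable C(8,5) = 56; P = 7/99; answer 7/99
Stage 2: Y1 = 7/99; threaded value p + q = 106; m = -9; cross terms: (-2*1 - 38*-23)=872, (38*1 - -9*1)=47, (-9*-23 - -2*1)=209; twice the area = |1128| = 1128; area = 564; boundary points = 8 + 47 + 1 = 56; strictly interior points = area - boundary/2 + 1 = 537; answer 537
Stage 3: Y2 = 537; r = 5; total draws C(7,2) = 21; favorable C(2,1)*C(5,1) = 10; P = 10/21; answer 10/21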